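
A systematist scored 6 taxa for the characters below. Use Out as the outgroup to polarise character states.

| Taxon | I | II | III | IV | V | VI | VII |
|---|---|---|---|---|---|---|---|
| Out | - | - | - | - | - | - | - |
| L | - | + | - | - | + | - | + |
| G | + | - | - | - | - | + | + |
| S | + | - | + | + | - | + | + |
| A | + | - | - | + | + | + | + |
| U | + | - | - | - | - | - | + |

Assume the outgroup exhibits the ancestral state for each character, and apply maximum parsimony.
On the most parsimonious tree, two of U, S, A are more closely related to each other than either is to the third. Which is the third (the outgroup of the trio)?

The outgroup has state '-' for every character, so '+' is the derived state throughout.
I (derived state '+') is shared by A, G, S, and U — a synapomorphy uniting that clade.
II: derived state '+' in L only — an autapomorphy, so it tells us nothing about relationships among taxa.
III (derived state '+') is unique to S (autapomorphy; uninformative for grouping).
Only A and S show the derived state '+' for IV, supporting them as a clade.
V groups A and L, which is incompatible with the clades supported by the remaining characters; treating it as convergent (homoplasy) costs fewer steps than any alternative tree.
VI (derived state '+') is shared by A, G, and S — a synapomorphy uniting that clade.
VII (derived state '+') is shared by all ingroup taxa — unites the whole ingroup.
Most parsimonious ingroup topology: (L,((G,(S,A)),U)).
S and A share a more recent common ancestor with each other than either does with U, so U is the least closely related of the three.

U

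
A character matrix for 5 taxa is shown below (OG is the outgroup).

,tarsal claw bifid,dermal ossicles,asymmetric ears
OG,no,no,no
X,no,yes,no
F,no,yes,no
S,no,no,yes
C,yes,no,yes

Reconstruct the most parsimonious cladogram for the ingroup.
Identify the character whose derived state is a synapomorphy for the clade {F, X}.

dermal ossicles

The outgroup has state 'no' for every character, so 'yes' is the derived state throughout.
tarsal claw bifid (derived state 'yes') is unique to C (autapomorphy; uninformative for grouping).
dermal ossicles: derived state 'yes' in F and X only — synapomorphy for {F, X}.
asymmetric ears (derived state 'yes') is shared by C and S — a synapomorphy uniting that clade.
Most parsimonious ingroup topology: ((X,F),(S,C)).
The clade {F, X} is supported by dermal ossicles: its derived state 'yes' occurs in exactly those taxa and in no other taxon (including the outgroup).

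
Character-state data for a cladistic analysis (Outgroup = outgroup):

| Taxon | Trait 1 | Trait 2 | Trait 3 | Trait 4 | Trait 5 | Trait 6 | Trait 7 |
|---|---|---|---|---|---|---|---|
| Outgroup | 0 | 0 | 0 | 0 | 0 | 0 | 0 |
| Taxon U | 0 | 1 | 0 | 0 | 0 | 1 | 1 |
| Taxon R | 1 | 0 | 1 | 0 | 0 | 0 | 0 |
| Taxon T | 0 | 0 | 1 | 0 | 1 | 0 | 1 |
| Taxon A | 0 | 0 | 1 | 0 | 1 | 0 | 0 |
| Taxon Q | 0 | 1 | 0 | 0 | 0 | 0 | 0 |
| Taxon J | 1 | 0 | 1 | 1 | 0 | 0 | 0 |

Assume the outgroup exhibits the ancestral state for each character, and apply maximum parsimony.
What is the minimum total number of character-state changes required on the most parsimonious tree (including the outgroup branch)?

The outgroup has state '0' for every character, so '1' is the derived state throughout.
Trait 1 (derived state '1') is shared by Taxon J and Taxon R — a synapomorphy uniting that clade.
Only Taxon Q and Taxon U show the derived state '1' for Trait 2, supporting them as a clade.
Trait 3: derived state '1' in Taxon A, Taxon J, Taxon R, and Taxon T only — synapomorphy for {Taxon A, Taxon J, Taxon R, Taxon T}.
Trait 4: derived state '1' in Taxon J only — an autapomorphy, so it tells us nothing about relationships among taxa.
Trait 5: derived state '1' in Taxon A and Taxon T only — synapomorphy for {Taxon A, Taxon T}.
Trait 6 (derived state '1') is unique to Taxon U (autapomorphy; uninformative for grouping).
Trait 7 groups Taxon T and Taxon U, which is incompatible with the clades supported by the remaining characters; treating it as convergent (homoplasy) costs fewer steps than any alternative tree.
Most parsimonious ingroup topology: ((Taxon U,Taxon Q),((Taxon R,Taxon J),(Taxon T,Taxon A))).
Changes per character on this tree: Trait 1: 1; Trait 2: 1; Trait 3: 1; Trait 4: 1; Trait 5: 1; Trait 6: 1; Trait 7: 2.
Total = 8.

8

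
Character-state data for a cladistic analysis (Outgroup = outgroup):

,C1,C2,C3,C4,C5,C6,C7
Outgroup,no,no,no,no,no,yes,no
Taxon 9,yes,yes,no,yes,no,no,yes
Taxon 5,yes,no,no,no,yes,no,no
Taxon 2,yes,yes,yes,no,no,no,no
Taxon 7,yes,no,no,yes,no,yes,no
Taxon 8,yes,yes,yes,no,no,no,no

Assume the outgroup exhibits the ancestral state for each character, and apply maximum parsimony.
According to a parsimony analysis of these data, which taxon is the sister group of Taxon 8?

Character polarity is set by the outgroup: the derived state is whichever differs from the outgroup's state, so for C6 the derived state is 'no', and for the remaining characters it is 'yes'.
C1 (derived state 'yes') is shared by all ingroup taxa — unites the whole ingroup.
C2: derived state 'yes' in Taxon 2, Taxon 8, and Taxon 9 only — synapomorphy for {Taxon 2, Taxon 8, Taxon 9}.
Only Taxon 2 and Taxon 8 show the derived state 'yes' for C3, supporting them as a clade.
C4 (state 'yes') occurs in Taxon 7 and Taxon 9 but conflicts with the nesting implied by the other characters — most parsimoniously interpreted as homoplasy.
C5: derived state 'yes' in Taxon 5 only — an autapomorphy, so it tells us nothing about relationships among taxa.
C6 (derived state 'no') is shared by Taxon 2, Taxon 5, Taxon 8, and Taxon 9 — a synapomorphy uniting that clade.
C7 (derived state 'yes') is unique to Taxon 9 (autapomorphy; uninformative for grouping).
Most parsimonious ingroup topology: (((Taxon 9,(Taxon 2,Taxon 8)),Taxon 5),Taxon 7).
Taxon 8 and Taxon 2 form a cherry on this tree, so they are sister taxa.

Taxon 2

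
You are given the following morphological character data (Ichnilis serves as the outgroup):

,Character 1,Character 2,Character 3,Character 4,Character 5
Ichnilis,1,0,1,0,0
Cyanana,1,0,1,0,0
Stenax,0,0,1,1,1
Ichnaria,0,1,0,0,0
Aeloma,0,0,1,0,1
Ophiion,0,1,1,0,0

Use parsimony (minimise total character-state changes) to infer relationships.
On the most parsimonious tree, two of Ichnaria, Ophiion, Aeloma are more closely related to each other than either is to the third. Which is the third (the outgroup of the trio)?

Aeloma

Character polarity is set by the outgroup: the derived state is whichever differs from the outgroup's state, so for Character 1, Character 3 the derived state is '0', and for the remaining characters it is '1'.
Character 1 (derived state '0') is shared by Aeloma, Ichnaria, Ophiion, and Stenax — a synapomorphy uniting that clade.
Character 2: derived state '1' in Ichnaria and Ophiion only — synapomorphy for {Ichnaria, Ophiion}.
Character 3: derived state '0' in Ichnaria only — an autapomorphy, so it tells us nothing about relationships among taxa.
Character 4: derived state '1' in Stenax only — an autapomorphy, so it tells us nothing about relationships among taxa.
Only Aeloma and Stenax show the derived state '1' for Character 5, supporting them as a clade.
Most parsimonious ingroup topology: (Cyanana,((Stenax,Aeloma),(Ichnaria,Ophiion))).
Ophiion and Ichnaria share a more recent common ancestor with each other than either does with Aeloma, so Aeloma is the least closely related of the three.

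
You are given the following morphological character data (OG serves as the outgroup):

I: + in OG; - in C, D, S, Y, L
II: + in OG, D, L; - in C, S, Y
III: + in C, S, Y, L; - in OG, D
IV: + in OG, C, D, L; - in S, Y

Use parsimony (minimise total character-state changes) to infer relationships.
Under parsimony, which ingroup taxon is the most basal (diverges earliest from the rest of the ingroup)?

Character polarity is set by the outgroup: the derived state is whichever differs from the outgroup's state, so for I, II, IV the derived state is '-', and for the remaining characters it is '+'.
I (derived state '-') is shared by all ingroup taxa — unites the whole ingroup.
II (derived state '-') is shared by C, S, and Y — a synapomorphy uniting that clade.
III (derived state '+') is shared by C, L, S, and Y — a synapomorphy uniting that clade.
IV: derived state '-' in S and Y only — synapomorphy for {S, Y}.
Most parsimonious ingroup topology: (((C,(S,Y)),L),D).
D is sister to the clade containing all other ingroup taxa, so it is the earliest-diverging (most basal) ingroup lineage.

D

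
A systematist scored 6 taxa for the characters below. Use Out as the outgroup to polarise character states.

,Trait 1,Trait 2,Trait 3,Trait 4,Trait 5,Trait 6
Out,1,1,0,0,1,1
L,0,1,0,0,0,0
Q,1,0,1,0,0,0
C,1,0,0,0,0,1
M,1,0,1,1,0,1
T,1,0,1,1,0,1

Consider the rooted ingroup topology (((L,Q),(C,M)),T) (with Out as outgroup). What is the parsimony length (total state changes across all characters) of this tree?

Map each character onto (((L,Q),(C,M)),T) (rooted by Out) and count the minimum state changes it requires (Fitch parsimony):
Trait 1: 1; Trait 2: 2; Trait 3: 3; Trait 4: 2; Trait 5: 1; Trait 6: 1.
Total tree length = 10.

10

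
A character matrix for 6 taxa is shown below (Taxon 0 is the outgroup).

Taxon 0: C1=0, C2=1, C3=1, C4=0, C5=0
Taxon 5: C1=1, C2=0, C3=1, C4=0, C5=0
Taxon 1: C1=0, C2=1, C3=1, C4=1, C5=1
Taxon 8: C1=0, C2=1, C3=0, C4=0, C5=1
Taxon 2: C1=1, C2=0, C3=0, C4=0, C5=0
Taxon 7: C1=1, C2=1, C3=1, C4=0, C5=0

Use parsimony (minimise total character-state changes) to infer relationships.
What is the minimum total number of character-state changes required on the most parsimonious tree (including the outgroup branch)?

6

Character polarity is set by the outgroup: the derived state is whichever differs from the outgroup's state, so for C2, C3 the derived state is '0', and for the remaining characters it is '1'.
C1: derived state '1' in Taxon 2, Taxon 5, and Taxon 7 only — synapomorphy for {Taxon 2, Taxon 5, Taxon 7}.
C2 (derived state '0') is shared by Taxon 2 and Taxon 5 — a synapomorphy uniting that clade.
C3 (state '0') occurs in Taxon 2 and Taxon 8 but conflicts with the nesting implied by the other characters — most parsimoniously interpreted as homoplasy.
C4 (derived state '1') is unique to Taxon 1 (autapomorphy; uninformative for grouping).
Only Taxon 1 and Taxon 8 show the derived state '1' for C5, supporting them as a clade.
Most parsimonious ingroup topology: (((Taxon 5,Taxon 2),Taxon 7),(Taxon 1,Taxon 8)).
Changes per character on this tree: C1: 1; C2: 1; C3: 2; C4: 1; C5: 1.
Total = 6.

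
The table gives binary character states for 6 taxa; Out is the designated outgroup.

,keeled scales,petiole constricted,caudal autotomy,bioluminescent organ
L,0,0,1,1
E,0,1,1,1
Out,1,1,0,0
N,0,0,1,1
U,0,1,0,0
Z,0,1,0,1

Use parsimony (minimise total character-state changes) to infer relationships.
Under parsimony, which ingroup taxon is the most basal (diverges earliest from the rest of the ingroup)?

Character polarity is set by the outgroup: the derived state is whichever differs from the outgroup's state, so for keeled scales, petiole constricted the derived state is '0', and for the remaining characters it is '1'.
keeled scales (derived state '0') is shared by all ingroup taxa — unites the whole ingroup.
Only L and N show the derived state '0' for petiole constricted, supporting them as a clade.
Only E, L, and N show the derived state '1' for caudal autotomy, supporting them as a clade.
bioluminescent organ: derived state '1' in E, L, N, and Z only — synapomorphy for {E, L, N, Z}.
Most parsimonious ingroup topology: ((((L,N),E),Z),U).
U is sister to the clade containing all other ingroup taxa, so it is the earliest-diverging (most basal) ingroup lineage.

U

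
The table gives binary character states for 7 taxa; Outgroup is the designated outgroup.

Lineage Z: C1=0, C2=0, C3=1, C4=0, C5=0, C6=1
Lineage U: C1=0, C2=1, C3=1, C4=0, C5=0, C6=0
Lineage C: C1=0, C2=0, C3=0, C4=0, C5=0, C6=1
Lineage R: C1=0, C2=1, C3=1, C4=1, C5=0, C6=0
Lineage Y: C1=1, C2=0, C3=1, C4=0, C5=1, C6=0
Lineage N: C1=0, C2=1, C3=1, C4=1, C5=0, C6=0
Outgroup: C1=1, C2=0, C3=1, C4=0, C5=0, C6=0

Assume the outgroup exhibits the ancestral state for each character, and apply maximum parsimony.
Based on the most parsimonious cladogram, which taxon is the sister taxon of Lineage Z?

Character polarity is set by the outgroup: the derived state is whichever differs from the outgroup's state, so for C1, C3 the derived state is '0', and for the remaining characters it is '1'.
C1 (derived state '0') is shared by Lineage C, Lineage N, Lineage R, Lineage U, and Lineage Z — a synapomorphy uniting that clade.
C2: derived state '1' in Lineage N, Lineage R, and Lineage U only — synapomorphy for {Lineage N, Lineage R, Lineage U}.
C3 (derived state '0') is unique to Lineage C (autapomorphy; uninformative for grouping).
Only Lineage N and Lineage R show the derived state '1' for C4, supporting them as a clade.
C5 (derived state '1') is unique to Lineage Y (autapomorphy; uninformative for grouping).
C6 (derived state '1') is shared by Lineage C and Lineage Z — a synapomorphy uniting that clade.
Most parsimonious ingroup topology: ((((Lineage N,Lineage R),Lineage U),(Lineage Z,Lineage C)),Lineage Y).
Lineage Z and Lineage C form a cherry on this tree, so they are sister taxa.

Lineage C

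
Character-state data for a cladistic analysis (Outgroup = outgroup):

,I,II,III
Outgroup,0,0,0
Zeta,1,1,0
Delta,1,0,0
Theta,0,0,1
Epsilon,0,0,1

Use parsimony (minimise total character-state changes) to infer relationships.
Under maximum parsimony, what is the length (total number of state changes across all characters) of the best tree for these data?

The outgroup has state '0' for every character, so '1' is the derived state throughout.
I (derived state '1') is shared by Delta and Zeta — a synapomorphy uniting that clade.
II: derived state '1' in Zeta only — an autapomorphy, so it tells us nothing about relationships among taxa.
III (derived state '1') is shared by Epsilon and Theta — a synapomorphy uniting that clade.
Most parsimonious ingroup topology: ((Zeta,Delta),(Theta,Epsilon)).
Changes per character on this tree: I: 1; II: 1; III: 1.
Total = 3.

3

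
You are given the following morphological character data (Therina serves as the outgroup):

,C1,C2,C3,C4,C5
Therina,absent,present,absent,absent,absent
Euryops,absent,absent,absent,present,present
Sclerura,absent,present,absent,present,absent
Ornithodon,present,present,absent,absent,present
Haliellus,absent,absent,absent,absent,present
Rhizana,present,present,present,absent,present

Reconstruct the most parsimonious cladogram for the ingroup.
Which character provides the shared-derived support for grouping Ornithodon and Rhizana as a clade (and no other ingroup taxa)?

Character polarity is set by the outgroup: the derived state is whichever differs from the outgroup's state, so for C2 the derived state is 'absent', and for the remaining characters it is 'present'.
Only Ornithodon and Rhizana show the derived state 'present' for C1, supporting them as a clade.
C2 (derived state 'absent') is shared by Euryops and Haliellus — a synapomorphy uniting that clade.
C3 (derived state 'present') is unique to Rhizana (autapomorphy; uninformative for grouping).
C4 (state 'present') occurs in Euryops and Sclerura but conflicts with the nesting implied by the other characters — most parsimoniously interpreted as homoplasy.
C5 (derived state 'present') is shared by Euryops, Haliellus, Ornithodon, and Rhizana — a synapomorphy uniting that clade.
Most parsimonious ingroup topology: (((Euryops,Haliellus),(Ornithodon,Rhizana)),Sclerura).
The clade {Ornithodon, Rhizana} is supported by C1: its derived state 'present' occurs in exactly those taxa and in no other taxon (including the outgroup).

C1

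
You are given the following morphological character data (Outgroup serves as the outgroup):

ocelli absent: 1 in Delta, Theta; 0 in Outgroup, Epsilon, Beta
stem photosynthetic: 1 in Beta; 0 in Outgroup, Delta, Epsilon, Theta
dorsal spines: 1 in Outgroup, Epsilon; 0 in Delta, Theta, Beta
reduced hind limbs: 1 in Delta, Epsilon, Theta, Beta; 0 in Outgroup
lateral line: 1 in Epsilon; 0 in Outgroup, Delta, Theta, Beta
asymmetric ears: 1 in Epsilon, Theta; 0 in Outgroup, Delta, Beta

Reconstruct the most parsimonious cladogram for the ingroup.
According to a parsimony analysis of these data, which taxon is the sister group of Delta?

Character polarity is set by the outgroup: the derived state is whichever differs from the outgroup's state, so for dorsal spines the derived state is '0', and for the remaining characters it is '1'.
Only Delta and Theta show the derived state '1' for ocelli absent, supporting them as a clade.
stem photosynthetic (derived state '1') is unique to Beta (autapomorphy; uninformative for grouping).
dorsal spines (derived state '0') is shared by Beta, Delta, and Theta — a synapomorphy uniting that clade.
reduced hind limbs (derived state '1') is shared by all ingroup taxa — unites the whole ingroup.
lateral line: derived state '1' in Epsilon only — an autapomorphy, so it tells us nothing about relationships among taxa.
asymmetric ears (state '1') occurs in Epsilon and Theta but conflicts with the nesting implied by the other characters — most parsimoniously interpreted as homoplasy.
Most parsimonious ingroup topology: (((Delta,Theta),Beta),Epsilon).
Delta and Theta form a cherry on this tree, so they are sister taxa.

Theta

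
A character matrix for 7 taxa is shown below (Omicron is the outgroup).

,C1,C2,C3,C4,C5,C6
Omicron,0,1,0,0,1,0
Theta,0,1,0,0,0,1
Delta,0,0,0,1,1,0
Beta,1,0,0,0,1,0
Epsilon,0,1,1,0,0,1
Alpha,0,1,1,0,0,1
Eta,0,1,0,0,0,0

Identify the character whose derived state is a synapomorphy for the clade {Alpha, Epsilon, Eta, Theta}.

Character polarity is set by the outgroup: the derived state is whichever differs from the outgroup's state, so for C2, C5 the derived state is '0', and for the remaining characters it is '1'.
C1: derived state '1' in Beta only — an autapomorphy, so it tells us nothing about relationships among taxa.
C2 (derived state '0') is shared by Beta and Delta — a synapomorphy uniting that clade.
Only Alpha and Epsilon show the derived state '1' for C3, supporting them as a clade.
C4 (derived state '1') is unique to Delta (autapomorphy; uninformative for grouping).
Only Alpha, Epsilon, Eta, and Theta show the derived state '0' for C5, supporting them as a clade.
Only Alpha, Epsilon, and Theta show the derived state '1' for C6, supporting them as a clade.
Most parsimonious ingroup topology: (((Theta,(Epsilon,Alpha)),Eta),(Delta,Beta)).
The clade {Alpha, Epsilon, Eta, Theta} is supported by C5: its derived state '0' occurs in exactly those taxa and in no other taxon (including the outgroup).

C5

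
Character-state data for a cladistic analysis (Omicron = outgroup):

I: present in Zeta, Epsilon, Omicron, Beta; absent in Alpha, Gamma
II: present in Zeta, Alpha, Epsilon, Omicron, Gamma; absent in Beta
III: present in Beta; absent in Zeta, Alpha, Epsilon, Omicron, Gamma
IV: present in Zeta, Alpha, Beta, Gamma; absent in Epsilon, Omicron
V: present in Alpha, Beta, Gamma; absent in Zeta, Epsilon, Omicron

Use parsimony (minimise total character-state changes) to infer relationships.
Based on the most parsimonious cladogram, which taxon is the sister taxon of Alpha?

Character polarity is set by the outgroup: the derived state is whichever differs from the outgroup's state, so for I, II the derived state is 'absent', and for the remaining characters it is 'present'.
I: derived state 'absent' in Alpha and Gamma only — synapomorphy for {Alpha, Gamma}.
II (derived state 'absent') is unique to Beta (autapomorphy; uninformative for grouping).
III: derived state 'present' in Beta only — an autapomorphy, so it tells us nothing about relationships among taxa.
Only Alpha, Beta, Gamma, and Zeta show the derived state 'present' for IV, supporting them as a clade.
Only Alpha, Beta, and Gamma show the derived state 'present' for V, supporting them as a clade.
Most parsimonious ingroup topology: ((((Gamma,Alpha),Beta),Zeta),Epsilon).
Alpha and Gamma form a cherry on this tree, so they are sister taxa.

Gamma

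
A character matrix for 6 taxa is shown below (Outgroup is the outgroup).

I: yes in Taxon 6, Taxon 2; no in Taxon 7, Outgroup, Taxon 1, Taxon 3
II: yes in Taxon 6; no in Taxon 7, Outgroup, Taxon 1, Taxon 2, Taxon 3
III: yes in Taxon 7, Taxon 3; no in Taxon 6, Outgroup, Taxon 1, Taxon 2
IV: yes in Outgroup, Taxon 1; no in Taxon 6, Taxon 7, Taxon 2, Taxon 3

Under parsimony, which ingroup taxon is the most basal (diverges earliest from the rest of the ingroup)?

Character polarity is set by the outgroup: the derived state is whichever differs from the outgroup's state, so for IV the derived state is 'no', and for the remaining characters it is 'yes'.
I: derived state 'yes' in Taxon 2 and Taxon 6 only — synapomorphy for {Taxon 2, Taxon 6}.
II: derived state 'yes' in Taxon 6 only — an autapomorphy, so it tells us nothing about relationships among taxa.
Only Taxon 3 and Taxon 7 show the derived state 'yes' for III, supporting them as a clade.
Only Taxon 2, Taxon 3, Taxon 6, and Taxon 7 show the derived state 'no' for IV, supporting them as a clade.
Most parsimonious ingroup topology: (((Taxon 3,Taxon 7),(Taxon 2,Taxon 6)),Taxon 1).
Taxon 1 is sister to the clade containing all other ingroup taxa, so it is the earliest-diverging (most basal) ingroup lineage.

Taxon 1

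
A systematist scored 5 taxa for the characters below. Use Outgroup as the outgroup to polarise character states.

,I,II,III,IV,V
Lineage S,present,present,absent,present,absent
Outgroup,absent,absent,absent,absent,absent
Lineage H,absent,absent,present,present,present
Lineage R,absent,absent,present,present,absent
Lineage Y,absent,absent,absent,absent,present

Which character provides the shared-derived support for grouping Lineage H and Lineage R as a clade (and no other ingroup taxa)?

The outgroup has state 'absent' for every character, so 'present' is the derived state throughout.
I (derived state 'present') is unique to Lineage S (autapomorphy; uninformative for grouping).
II (derived state 'present') is unique to Lineage S (autapomorphy; uninformative for grouping).
III: derived state 'present' in Lineage H and Lineage R only — synapomorphy for {Lineage H, Lineage R}.
IV (derived state 'present') is shared by Lineage H, Lineage R, and Lineage S — a synapomorphy uniting that clade.
V groups Lineage H and Lineage Y, which is incompatible with the clades supported by the remaining characters; treating it as convergent (homoplasy) costs fewer steps than any alternative tree.
Most parsimonious ingroup topology: (((Lineage H,Lineage R),Lineage S),Lineage Y).
The clade {Lineage H, Lineage R} is supported by III: its derived state 'present' occurs in exactly those taxa and in no other taxon (including the outgroup).

III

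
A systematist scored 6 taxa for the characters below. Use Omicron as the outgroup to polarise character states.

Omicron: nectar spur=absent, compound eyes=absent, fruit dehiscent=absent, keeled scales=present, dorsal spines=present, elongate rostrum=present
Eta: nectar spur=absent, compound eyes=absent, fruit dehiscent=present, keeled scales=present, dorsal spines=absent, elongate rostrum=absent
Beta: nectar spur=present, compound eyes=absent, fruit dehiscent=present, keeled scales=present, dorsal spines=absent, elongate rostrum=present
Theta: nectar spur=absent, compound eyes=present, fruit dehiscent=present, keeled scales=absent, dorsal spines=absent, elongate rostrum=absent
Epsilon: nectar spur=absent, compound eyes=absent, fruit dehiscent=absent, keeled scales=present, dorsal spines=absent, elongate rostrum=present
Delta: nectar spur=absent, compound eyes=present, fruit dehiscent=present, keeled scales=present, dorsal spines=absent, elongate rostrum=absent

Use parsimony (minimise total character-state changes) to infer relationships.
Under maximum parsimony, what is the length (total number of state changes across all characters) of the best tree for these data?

Character polarity is set by the outgroup: the derived state is whichever differs from the outgroup's state, so for keeled scales, dorsal spines, elongate rostrum the derived state is 'absent', and for the remaining characters it is 'present'.
nectar spur (derived state 'present') is unique to Beta (autapomorphy; uninformative for grouping).
compound eyes (derived state 'present') is shared by Delta and Theta — a synapomorphy uniting that clade.
fruit dehiscent (derived state 'present') is shared by Beta, Delta, Eta, and Theta — a synapomorphy uniting that clade.
keeled scales: derived state 'absent' in Theta only — an autapomorphy, so it tells us nothing about relationships among taxa.
All ingroup taxa share the derived state 'absent' for dorsal spines; it defines the ingroup but does not resolve relationships within it.
elongate rostrum: derived state 'absent' in Delta, Eta, and Theta only — synapomorphy for {Delta, Eta, Theta}.
Most parsimonious ingroup topology: (((Eta,(Theta,Delta)),Beta),Epsilon).
Changes per character on this tree: nectar spur: 1; compound eyes: 1; fruit dehiscent: 1; keeled scales: 1; dorsal spines: 1; elongate rostrum: 1.
Total = 6.

6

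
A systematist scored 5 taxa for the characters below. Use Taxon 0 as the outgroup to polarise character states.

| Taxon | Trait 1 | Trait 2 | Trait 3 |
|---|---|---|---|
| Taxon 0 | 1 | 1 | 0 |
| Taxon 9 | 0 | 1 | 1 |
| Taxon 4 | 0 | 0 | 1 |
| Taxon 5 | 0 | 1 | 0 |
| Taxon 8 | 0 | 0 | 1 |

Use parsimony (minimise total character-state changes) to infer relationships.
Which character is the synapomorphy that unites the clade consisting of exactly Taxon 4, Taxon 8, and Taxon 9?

Character polarity is set by the outgroup: the derived state is whichever differs from the outgroup's state, so for Trait 1, Trait 2 the derived state is '0', and for the remaining characters it is '1'.
Trait 1 (derived state '0') is shared by all ingroup taxa — unites the whole ingroup.
Trait 2 (derived state '0') is shared by Taxon 4 and Taxon 8 — a synapomorphy uniting that clade.
Trait 3: derived state '1' in Taxon 4, Taxon 8, and Taxon 9 only — synapomorphy for {Taxon 4, Taxon 8, Taxon 9}.
Most parsimonious ingroup topology: ((Taxon 9,(Taxon 4,Taxon 8)),Taxon 5).
The clade {Taxon 4, Taxon 8, Taxon 9} is supported by Trait 3: its derived state '1' occurs in exactly those taxa and in no other taxon (including the outgroup).

Trait 3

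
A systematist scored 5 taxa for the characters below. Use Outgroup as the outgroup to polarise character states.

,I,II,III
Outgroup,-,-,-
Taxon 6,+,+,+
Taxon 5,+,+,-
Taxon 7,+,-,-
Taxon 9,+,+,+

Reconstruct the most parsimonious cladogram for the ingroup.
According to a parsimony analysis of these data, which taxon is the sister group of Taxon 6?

The outgroup has state '-' for every character, so '+' is the derived state throughout.
All ingroup taxa share the derived state '+' for I; it defines the ingroup but does not resolve relationships within it.
Only Taxon 5, Taxon 6, and Taxon 9 show the derived state '+' for II, supporting them as a clade.
Only Taxon 6 and Taxon 9 show the derived state '+' for III, supporting them as a clade.
Most parsimonious ingroup topology: (((Taxon 6,Taxon 9),Taxon 5),Taxon 7).
Taxon 6 and Taxon 9 form a cherry on this tree, so they are sister taxa.

Taxon 9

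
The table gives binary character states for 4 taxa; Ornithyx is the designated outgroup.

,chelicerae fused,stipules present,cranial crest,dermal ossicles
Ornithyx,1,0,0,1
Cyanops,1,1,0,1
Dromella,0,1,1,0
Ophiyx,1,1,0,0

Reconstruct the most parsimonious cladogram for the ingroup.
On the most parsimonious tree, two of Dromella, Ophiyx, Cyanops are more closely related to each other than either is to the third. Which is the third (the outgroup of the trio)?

Character polarity is set by the outgroup: the derived state is whichever differs from the outgroup's state, so for chelicerae fused, dermal ossicles the derived state is '0', and for the remaining characters it is '1'.
chelicerae fused (derived state '0') is unique to Dromella (autapomorphy; uninformative for grouping).
All ingroup taxa share the derived state '1' for stipules present; it defines the ingroup but does not resolve relationships within it.
cranial crest: derived state '1' in Dromella only — an autapomorphy, so it tells us nothing about relationships among taxa.
dermal ossicles (derived state '0') is shared by Dromella and Ophiyx — a synapomorphy uniting that clade.
Most parsimonious ingroup topology: (Cyanops,(Dromella,Ophiyx)).
Ophiyx and Dromella share a more recent common ancestor with each other than either does with Cyanops, so Cyanops is the least closely related of the three.

Cyanops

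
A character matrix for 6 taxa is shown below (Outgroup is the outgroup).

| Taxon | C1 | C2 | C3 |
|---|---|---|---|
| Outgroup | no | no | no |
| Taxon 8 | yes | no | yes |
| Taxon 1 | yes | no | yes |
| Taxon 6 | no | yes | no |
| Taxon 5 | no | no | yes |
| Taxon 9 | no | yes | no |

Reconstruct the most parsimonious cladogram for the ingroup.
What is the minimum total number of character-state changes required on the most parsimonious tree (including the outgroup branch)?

The outgroup has state 'no' for every character, so 'yes' is the derived state throughout.
Only Taxon 1 and Taxon 8 show the derived state 'yes' for C1, supporting them as a clade.
Only Taxon 6 and Taxon 9 show the derived state 'yes' for C2, supporting them as a clade.
Only Taxon 1, Taxon 5, and Taxon 8 show the derived state 'yes' for C3, supporting them as a clade.
Most parsimonious ingroup topology: (((Taxon 8,Taxon 1),Taxon 5),(Taxon 6,Taxon 9)).
Changes per character on this tree: C1: 1; C2: 1; C3: 1.
Total = 3.

3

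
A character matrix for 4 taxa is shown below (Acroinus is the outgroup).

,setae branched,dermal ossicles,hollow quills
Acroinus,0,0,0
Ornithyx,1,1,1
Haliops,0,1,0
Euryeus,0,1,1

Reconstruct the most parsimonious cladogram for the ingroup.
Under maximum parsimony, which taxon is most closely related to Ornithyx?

The outgroup has state '0' for every character, so '1' is the derived state throughout.
setae branched: derived state '1' in Ornithyx only — an autapomorphy, so it tells us nothing about relationships among taxa.
All ingroup taxa share the derived state '1' for dermal ossicles; it defines the ingroup but does not resolve relationships within it.
hollow quills (derived state '1') is shared by Euryeus and Ornithyx — a synapomorphy uniting that clade.
Most parsimonious ingroup topology: ((Ornithyx,Euryeus),Haliops).
Ornithyx and Euryeus form a cherry on this tree, so they are sister taxa.

Euryeus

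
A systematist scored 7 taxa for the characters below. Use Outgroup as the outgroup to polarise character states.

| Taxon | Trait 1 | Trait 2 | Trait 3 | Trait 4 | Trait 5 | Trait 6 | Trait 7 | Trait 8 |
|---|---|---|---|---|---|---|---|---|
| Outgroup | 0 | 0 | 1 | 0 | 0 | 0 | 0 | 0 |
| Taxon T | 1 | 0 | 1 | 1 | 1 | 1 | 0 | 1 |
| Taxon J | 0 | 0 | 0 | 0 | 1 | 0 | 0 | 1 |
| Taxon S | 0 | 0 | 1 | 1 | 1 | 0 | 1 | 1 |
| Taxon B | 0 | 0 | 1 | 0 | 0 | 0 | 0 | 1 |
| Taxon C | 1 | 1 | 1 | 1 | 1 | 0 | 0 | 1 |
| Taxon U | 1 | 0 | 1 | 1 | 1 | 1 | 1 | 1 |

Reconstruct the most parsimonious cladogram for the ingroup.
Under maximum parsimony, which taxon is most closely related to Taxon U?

Taxon T

Character polarity is set by the outgroup: the derived state is whichever differs from the outgroup's state, so for Trait 3 the derived state is '0', and for the remaining characters it is '1'.
Only Taxon C, Taxon T, and Taxon U show the derived state '1' for Trait 1, supporting them as a clade.
Trait 2: derived state '1' in Taxon C only — an autapomorphy, so it tells us nothing about relationships among taxa.
Trait 3 (derived state '0') is unique to Taxon J (autapomorphy; uninformative for grouping).
Only Taxon C, Taxon S, Taxon T, and Taxon U show the derived state '1' for Trait 4, supporting them as a clade.
Trait 5: derived state '1' in Taxon C, Taxon J, Taxon S, Taxon T, and Taxon U only — synapomorphy for {Taxon C, Taxon J, Taxon S, Taxon T, Taxon U}.
Only Taxon T and Taxon U show the derived state '1' for Trait 6, supporting them as a clade.
Trait 7 groups Taxon S and Taxon U, which is incompatible with the clades supported by the remaining characters; treating it as convergent (homoplasy) costs fewer steps than any alternative tree.
All ingroup taxa share the derived state '1' for Trait 8; it defines the ingroup but does not resolve relationships within it.
Most parsimonious ingroup topology: (((((Taxon T,Taxon U),Taxon C),Taxon S),Taxon J),Taxon B).
Taxon U and Taxon T form a cherry on this tree, so they are sister taxa.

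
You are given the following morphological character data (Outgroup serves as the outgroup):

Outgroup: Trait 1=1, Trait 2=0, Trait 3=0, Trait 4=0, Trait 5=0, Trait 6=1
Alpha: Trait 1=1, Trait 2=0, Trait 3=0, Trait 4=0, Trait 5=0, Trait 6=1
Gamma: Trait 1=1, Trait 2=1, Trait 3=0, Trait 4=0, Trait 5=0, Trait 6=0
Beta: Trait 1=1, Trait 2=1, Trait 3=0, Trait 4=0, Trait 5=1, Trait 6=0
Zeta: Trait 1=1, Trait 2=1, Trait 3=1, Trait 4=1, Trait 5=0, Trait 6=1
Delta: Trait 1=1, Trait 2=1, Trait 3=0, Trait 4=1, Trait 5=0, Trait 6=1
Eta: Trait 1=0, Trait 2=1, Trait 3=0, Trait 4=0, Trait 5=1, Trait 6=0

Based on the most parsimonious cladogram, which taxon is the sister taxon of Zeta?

Delta

Character polarity is set by the outgroup: the derived state is whichever differs from the outgroup's state, so for Trait 1, Trait 6 the derived state is '0', and for the remaining characters it is '1'.
Trait 1: derived state '0' in Eta only — an autapomorphy, so it tells us nothing about relationships among taxa.
Trait 2 (derived state '1') is shared by Beta, Delta, Eta, Gamma, and Zeta — a synapomorphy uniting that clade.
Trait 3 (derived state '1') is unique to Zeta (autapomorphy; uninformative for grouping).
Trait 4: derived state '1' in Delta and Zeta only — synapomorphy for {Delta, Zeta}.
Trait 5 (derived state '1') is shared by Beta and Eta — a synapomorphy uniting that clade.
Only Beta, Eta, and Gamma show the derived state '0' for Trait 6, supporting them as a clade.
Most parsimonious ingroup topology: (Alpha,((Gamma,(Beta,Eta)),(Zeta,Delta))).
Zeta and Delta form a cherry on this tree, so they are sister taxa.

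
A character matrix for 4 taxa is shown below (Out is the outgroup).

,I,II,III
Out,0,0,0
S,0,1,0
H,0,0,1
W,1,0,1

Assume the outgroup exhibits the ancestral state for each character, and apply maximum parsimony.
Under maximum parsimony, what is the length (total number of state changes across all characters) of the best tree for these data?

The outgroup has state '0' for every character, so '1' is the derived state throughout.
I (derived state '1') is unique to W (autapomorphy; uninformative for grouping).
II (derived state '1') is unique to S (autapomorphy; uninformative for grouping).
III (derived state '1') is shared by H and W — a synapomorphy uniting that clade.
Most parsimonious ingroup topology: (S,(H,W)).
Changes per character on this tree: I: 1; II: 1; III: 1.
Total = 3.

3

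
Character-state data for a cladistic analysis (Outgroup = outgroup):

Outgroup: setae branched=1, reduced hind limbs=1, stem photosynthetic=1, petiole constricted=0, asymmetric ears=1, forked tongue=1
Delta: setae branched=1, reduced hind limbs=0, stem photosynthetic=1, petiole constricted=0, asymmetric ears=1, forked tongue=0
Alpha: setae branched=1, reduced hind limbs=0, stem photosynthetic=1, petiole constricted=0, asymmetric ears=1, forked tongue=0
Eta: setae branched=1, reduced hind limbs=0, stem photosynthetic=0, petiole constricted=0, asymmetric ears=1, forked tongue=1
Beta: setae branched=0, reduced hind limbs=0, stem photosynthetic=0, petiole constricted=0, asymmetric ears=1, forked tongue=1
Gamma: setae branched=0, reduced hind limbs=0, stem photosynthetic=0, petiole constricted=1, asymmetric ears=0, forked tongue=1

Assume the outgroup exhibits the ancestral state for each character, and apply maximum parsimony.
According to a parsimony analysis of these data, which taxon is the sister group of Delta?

Character polarity is set by the outgroup: the derived state is whichever differs from the outgroup's state, so for setae branched, reduced hind limbs, stem photosynthetic, asymmetric ears, forked tongue the derived state is '0', and for the remaining characters it is '1'.
Only Beta and Gamma show the derived state '0' for setae branched, supporting them as a clade.
All ingroup taxa share the derived state '0' for reduced hind limbs; it defines the ingroup but does not resolve relationships within it.
stem photosynthetic: derived state '0' in Beta, Eta, and Gamma only — synapomorphy for {Beta, Eta, Gamma}.
petiole constricted (derived state '1') is unique to Gamma (autapomorphy; uninformative for grouping).
asymmetric ears: derived state '0' in Gamma only — an autapomorphy, so it tells us nothing about relationships among taxa.
Only Alpha and Delta show the derived state '0' for forked tongue, supporting them as a clade.
Most parsimonious ingroup topology: ((Delta,Alpha),(Eta,(Beta,Gamma))).
Delta and Alpha form a cherry on this tree, so they are sister taxa.

Alpha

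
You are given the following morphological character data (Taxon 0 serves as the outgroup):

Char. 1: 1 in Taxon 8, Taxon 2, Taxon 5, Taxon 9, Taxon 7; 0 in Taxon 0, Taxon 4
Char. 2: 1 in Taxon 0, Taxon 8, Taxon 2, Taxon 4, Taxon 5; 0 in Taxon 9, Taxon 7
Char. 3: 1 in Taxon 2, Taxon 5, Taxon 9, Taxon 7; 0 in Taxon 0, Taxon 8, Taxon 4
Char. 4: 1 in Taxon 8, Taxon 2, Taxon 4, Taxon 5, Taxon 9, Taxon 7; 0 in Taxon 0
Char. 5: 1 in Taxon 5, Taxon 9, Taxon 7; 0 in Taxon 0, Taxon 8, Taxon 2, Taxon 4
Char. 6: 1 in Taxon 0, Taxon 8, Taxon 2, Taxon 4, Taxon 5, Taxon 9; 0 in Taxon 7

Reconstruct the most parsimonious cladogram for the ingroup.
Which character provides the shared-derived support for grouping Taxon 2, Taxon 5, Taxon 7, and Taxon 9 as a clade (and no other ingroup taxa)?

Char. 3

Character polarity is set by the outgroup: the derived state is whichever differs from the outgroup's state, so for Char. 2, Char. 6 the derived state is '0', and for the remaining characters it is '1'.
Char. 1: derived state '1' in Taxon 2, Taxon 5, Taxon 7, Taxon 8, and Taxon 9 only — synapomorphy for {Taxon 2, Taxon 5, Taxon 7, Taxon 8, Taxon 9}.
Char. 2 (derived state '0') is shared by Taxon 7 and Taxon 9 — a synapomorphy uniting that clade.
Only Taxon 2, Taxon 5, Taxon 7, and Taxon 9 show the derived state '1' for Char. 3, supporting them as a clade.
All ingroup taxa share the derived state '1' for Char. 4; it defines the ingroup but does not resolve relationships within it.
Char. 5: derived state '1' in Taxon 5, Taxon 7, and Taxon 9 only — synapomorphy for {Taxon 5, Taxon 7, Taxon 9}.
Char. 6: derived state '0' in Taxon 7 only — an autapomorphy, so it tells us nothing about relationships among taxa.
Most parsimonious ingroup topology: ((Taxon 8,(Taxon 2,(Taxon 5,(Taxon 9,Taxon 7)))),Taxon 4).
The clade {Taxon 2, Taxon 5, Taxon 7, Taxon 9} is supported by Char. 3: its derived state '1' occurs in exactly those taxa and in no other taxon (including the outgroup).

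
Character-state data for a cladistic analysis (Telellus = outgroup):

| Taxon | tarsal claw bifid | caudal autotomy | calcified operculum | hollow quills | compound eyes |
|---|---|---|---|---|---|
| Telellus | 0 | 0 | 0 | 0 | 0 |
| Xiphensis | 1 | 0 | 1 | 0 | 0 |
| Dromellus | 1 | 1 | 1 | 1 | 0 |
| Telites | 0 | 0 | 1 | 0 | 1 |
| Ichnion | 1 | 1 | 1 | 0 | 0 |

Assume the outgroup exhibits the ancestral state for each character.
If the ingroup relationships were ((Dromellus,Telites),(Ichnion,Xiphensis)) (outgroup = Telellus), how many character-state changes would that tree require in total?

7

Map each character onto ((Dromellus,Telites),(Ichnion,Xiphensis)) (rooted by Telellus) and count the minimum state changes it requires (Fitch parsimony):
tarsal claw bifid: 2; caudal autotomy: 2; calcified operculum: 1; hollow quills: 1; compound eyes: 1.
Total tree length = 7.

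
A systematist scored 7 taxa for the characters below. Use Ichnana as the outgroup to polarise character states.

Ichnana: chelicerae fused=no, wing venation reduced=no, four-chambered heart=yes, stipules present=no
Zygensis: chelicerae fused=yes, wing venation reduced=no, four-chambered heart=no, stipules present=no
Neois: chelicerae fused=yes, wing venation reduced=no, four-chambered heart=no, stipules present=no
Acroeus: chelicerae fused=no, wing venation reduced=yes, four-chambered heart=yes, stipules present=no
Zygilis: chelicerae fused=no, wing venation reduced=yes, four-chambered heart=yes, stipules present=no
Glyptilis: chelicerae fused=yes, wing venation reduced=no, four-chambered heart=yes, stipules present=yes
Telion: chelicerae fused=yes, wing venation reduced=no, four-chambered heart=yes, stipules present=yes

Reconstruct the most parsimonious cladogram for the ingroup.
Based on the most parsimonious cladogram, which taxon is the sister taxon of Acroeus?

Zygilis

Character polarity is set by the outgroup: the derived state is whichever differs from the outgroup's state, so for four-chambered heart the derived state is 'no', and for the remaining characters it is 'yes'.
chelicerae fused: derived state 'yes' in Glyptilis, Neois, Telion, and Zygensis only — synapomorphy for {Glyptilis, Neois, Telion, Zygensis}.
wing venation reduced: derived state 'yes' in Acroeus and Zygilis only — synapomorphy for {Acroeus, Zygilis}.
four-chambered heart (derived state 'no') is shared by Neois and Zygensis — a synapomorphy uniting that clade.
stipules present (derived state 'yes') is shared by Glyptilis and Telion — a synapomorphy uniting that clade.
Most parsimonious ingroup topology: (((Zygensis,Neois),(Glyptilis,Telion)),(Acroeus,Zygilis)).
Acroeus and Zygilis form a cherry on this tree, so they are sister taxa.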